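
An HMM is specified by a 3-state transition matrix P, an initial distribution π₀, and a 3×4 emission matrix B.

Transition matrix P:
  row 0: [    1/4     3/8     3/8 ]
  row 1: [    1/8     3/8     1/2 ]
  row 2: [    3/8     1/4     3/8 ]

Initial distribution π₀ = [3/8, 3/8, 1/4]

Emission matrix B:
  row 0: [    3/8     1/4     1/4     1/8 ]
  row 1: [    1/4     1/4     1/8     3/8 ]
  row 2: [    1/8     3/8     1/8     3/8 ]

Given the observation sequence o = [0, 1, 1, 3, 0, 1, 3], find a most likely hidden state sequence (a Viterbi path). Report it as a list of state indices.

t=0: δ = [1.406e-01, 9.375e-02, 3.125e-02]  (obs o_0=0)
t=1: δ = [8.789e-03, 1.318e-02, 1.978e-02]  ψ = [0, 0, 0]  (obs o_1=1)
t=2: δ = [1.854e-03, 1.236e-03, 2.781e-03]  ψ = [2, 1, 2]  (obs o_2=1)
t=3: δ = [1.304e-04, 2.607e-04, 3.911e-04]  ψ = [2, 0, 2]  (obs o_3=3)
t=4: δ = [5.499e-05, 2.444e-05, 1.833e-05]  ψ = [2, 1, 2]  (obs o_4=0)
t=5: δ = [3.437e-06, 5.156e-06, 7.733e-06]  ψ = [0, 0, 0]  (obs o_5=1)
t=6: δ = [3.625e-07, 7.250e-07, 1.088e-06]  ψ = [2, 1, 2]  (obs o_6=3)
backtrack: best end state = 2; path = [0, 2, 2, 2, 0, 2, 2]

path = [0, 2, 2, 2, 0, 2, 2]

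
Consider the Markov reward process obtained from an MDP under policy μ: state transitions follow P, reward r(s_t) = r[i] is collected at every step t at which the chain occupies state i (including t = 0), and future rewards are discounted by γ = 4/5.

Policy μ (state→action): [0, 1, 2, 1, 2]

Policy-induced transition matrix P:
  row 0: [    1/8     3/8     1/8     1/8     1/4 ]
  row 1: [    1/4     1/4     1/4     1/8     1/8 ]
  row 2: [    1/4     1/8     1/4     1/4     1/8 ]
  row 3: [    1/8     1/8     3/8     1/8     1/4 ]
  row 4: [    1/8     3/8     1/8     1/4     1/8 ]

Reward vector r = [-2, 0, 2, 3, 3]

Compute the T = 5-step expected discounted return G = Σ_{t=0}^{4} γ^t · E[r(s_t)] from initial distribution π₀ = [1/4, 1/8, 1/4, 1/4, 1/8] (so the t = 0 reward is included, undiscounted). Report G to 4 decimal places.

G = 3.8400

t=0: π = [0.2500, 0.1250, 0.2500, 0.2500, 0.1250], E[r] = 1.1250, γ^t·E[r] = 1.125000, running G = 1.125000
t=1: π = [0.1719, 0.2344, 0.2344, 0.1719, 0.1875], E[r] = 1.2031, γ^t·E[r] = 0.962500, running G = 2.087500
t=2: π = [0.1836, 0.2441, 0.2266, 0.1777, 0.1680], E[r] = 1.1230, γ^t·E[r] = 0.718750, running G = 2.806250
t=3: π = [0.1838, 0.2434, 0.2283, 0.1743, 0.1702], E[r] = 1.1223, γ^t·E[r] = 0.574625, running G = 3.380875
t=4: π = [0.1840, 0.2439, 0.2275, 0.1748, 0.1698], E[r] = 1.1209, γ^t·E[r] = 0.459113, running G = 3.839988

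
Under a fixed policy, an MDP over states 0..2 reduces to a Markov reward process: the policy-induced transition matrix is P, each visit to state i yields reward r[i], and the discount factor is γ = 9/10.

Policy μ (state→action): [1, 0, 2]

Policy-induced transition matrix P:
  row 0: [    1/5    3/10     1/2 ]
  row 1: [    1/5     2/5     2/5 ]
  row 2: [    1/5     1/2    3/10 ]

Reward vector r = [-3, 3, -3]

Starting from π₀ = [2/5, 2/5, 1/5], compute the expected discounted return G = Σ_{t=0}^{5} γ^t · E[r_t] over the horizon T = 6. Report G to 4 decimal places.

G = -2.5984

t=0: π = [0.4000, 0.4000, 0.2000], E[r] = -0.6000, γ^t·E[r] = -0.600000, running G = -0.600000
t=1: π = [0.2000, 0.3800, 0.4200], E[r] = -0.7200, γ^t·E[r] = -0.648000, running G = -1.248000
t=2: π = [0.2000, 0.4220, 0.3780], E[r] = -0.4680, γ^t·E[r] = -0.379080, running G = -1.627080
t=3: π = [0.2000, 0.4178, 0.3822], E[r] = -0.4932, γ^t·E[r] = -0.359543, running G = -1.986623
t=4: π = [0.2000, 0.4182, 0.3818], E[r] = -0.4907, γ^t·E[r] = -0.321935, running G = -2.308558
t=5: π = [0.2000, 0.4182, 0.3818], E[r] = -0.4909, γ^t·E[r] = -0.289890, running G = -2.598448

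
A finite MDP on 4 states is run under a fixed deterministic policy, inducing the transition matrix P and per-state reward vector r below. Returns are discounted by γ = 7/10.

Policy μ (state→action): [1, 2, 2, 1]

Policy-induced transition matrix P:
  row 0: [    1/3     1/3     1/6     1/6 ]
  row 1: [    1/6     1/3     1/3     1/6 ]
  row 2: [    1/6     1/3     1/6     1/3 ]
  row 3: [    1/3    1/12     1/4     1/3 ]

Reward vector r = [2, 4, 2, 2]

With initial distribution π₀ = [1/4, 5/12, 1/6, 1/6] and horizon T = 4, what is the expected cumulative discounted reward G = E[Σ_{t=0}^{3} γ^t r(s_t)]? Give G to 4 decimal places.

t=0: π = [0.2500, 0.4167, 0.1667, 0.1667], E[r] = 2.8333, γ^t·E[r] = 2.833333, running G = 2.833333
t=1: π = [0.2361, 0.2917, 0.2500, 0.2222], E[r] = 2.5833, γ^t·E[r] = 1.808333, running G = 4.641667
t=2: π = [0.2431, 0.2778, 0.2338, 0.2454], E[r] = 2.5556, γ^t·E[r] = 1.252222, running G = 5.893889
t=3: π = [0.2481, 0.2720, 0.2334, 0.2465], E[r] = 2.5440, γ^t·E[r] = 0.872586, running G = 6.766475

G = 6.7665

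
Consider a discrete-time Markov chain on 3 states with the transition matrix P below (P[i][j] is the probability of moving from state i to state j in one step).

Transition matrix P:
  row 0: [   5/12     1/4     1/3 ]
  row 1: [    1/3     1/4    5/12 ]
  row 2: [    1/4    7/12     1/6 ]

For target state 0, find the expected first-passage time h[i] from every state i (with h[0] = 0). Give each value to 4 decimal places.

h = [0.0000, 3.2727, 3.4909]

First-step conditioning: h[0] = 0; for i ≠ 0, h[i] = 1 + Σ_k P[i][k]·h[k].
  h[1] = 1 + 1/4·h[1] + 5/12·h[2]
  h[2] = 1 + 7/12·h[1] + 1/6·h[2]
Solving the 2×2 linear system over states ≠ 0 gives exactly h = [0, 36/11, 192/55] (h[0] = 0 is the target).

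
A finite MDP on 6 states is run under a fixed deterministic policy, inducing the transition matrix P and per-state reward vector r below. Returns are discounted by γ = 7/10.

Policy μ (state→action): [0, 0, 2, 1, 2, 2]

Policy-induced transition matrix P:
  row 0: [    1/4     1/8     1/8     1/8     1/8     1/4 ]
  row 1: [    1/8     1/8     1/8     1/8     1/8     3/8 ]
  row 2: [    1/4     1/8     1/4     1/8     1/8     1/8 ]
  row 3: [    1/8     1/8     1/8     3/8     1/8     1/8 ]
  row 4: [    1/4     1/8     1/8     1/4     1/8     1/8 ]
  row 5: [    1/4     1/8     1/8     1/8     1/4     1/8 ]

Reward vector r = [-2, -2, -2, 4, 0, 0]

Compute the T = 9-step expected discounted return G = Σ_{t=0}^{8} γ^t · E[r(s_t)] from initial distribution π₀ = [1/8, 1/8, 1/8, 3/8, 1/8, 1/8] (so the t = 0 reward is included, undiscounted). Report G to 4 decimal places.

G = 0.5147

t=0: π = [0.1250, 0.1250, 0.1250, 0.3750, 0.1250, 0.1250], E[r] = 0.7500, γ^t·E[r] = 0.750000, running G = 0.750000
t=1: π = [0.1875, 0.1250, 0.1406, 0.2344, 0.1406, 0.1719], E[r] = 0.0313, γ^t·E[r] = 0.021875, running G = 0.771875
t=2: π = [0.2051, 0.1250, 0.1426, 0.2012, 0.1465, 0.1797], E[r] = -0.1406, γ^t·E[r] = -0.068906, running G = 0.702969
t=3: π = [0.2092, 0.1250, 0.1428, 0.1936, 0.1475, 0.1819], E[r] = -0.1797, γ^t·E[r] = -0.061633, running G = 0.641336
t=4: π = [0.2102, 0.1250, 0.1429, 0.1918, 0.1477, 0.1824], E[r] = -0.1887, γ^t·E[r] = -0.045312, running G = 0.596024
t=5: π = [0.2104, 0.1250, 0.1429, 0.1914, 0.1478, 0.1825], E[r] = -0.1908, γ^t·E[r] = -0.032068, running G = 0.563956
t=6: π = [0.2104, 0.1250, 0.1429, 0.1913, 0.1478, 0.1825], E[r] = -0.1913, γ^t·E[r] = -0.022504, running G = 0.541452
t=7: π = [0.2105, 0.1250, 0.1429, 0.1913, 0.1478, 0.1826], E[r] = -0.1914, γ^t·E[r] = -0.015762, running G = 0.525690
t=8: π = [0.2105, 0.1250, 0.1429, 0.1913, 0.1478, 0.1826], E[r] = -0.1914, γ^t·E[r] = -0.011035, running G = 0.514655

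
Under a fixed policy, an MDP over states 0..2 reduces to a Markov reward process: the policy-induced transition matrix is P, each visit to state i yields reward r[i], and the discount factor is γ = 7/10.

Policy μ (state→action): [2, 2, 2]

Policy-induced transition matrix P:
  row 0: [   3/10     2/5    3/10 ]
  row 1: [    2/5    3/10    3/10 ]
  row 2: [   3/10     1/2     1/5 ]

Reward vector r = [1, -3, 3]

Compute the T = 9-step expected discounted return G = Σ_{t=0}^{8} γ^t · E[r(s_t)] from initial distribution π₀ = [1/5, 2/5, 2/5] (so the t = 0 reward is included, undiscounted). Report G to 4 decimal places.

G = 0.1371

t=0: π = [0.2000, 0.4000, 0.4000], E[r] = 0.2000, γ^t·E[r] = 0.200000, running G = 0.200000
t=1: π = [0.3400, 0.4000, 0.2600], E[r] = -0.0800, γ^t·E[r] = -0.056000, running G = 0.144000
t=2: π = [0.3400, 0.3860, 0.2740], E[r] = 0.0040, γ^t·E[r] = 0.001960, running G = 0.145960
t=3: π = [0.3386, 0.3888, 0.2726], E[r] = -0.0100, γ^t·E[r] = -0.003430, running G = 0.142530
t=4: π = [0.3389, 0.3884, 0.2727], E[r] = -0.0080, γ^t·E[r] = -0.001930, running G = 0.140600
t=5: π = [0.3388, 0.3884, 0.2727], E[r] = -0.0083, γ^t·E[r] = -0.001394, running G = 0.139206
t=6: π = [0.3388, 0.3884, 0.2727], E[r] = -0.0083, γ^t·E[r] = -0.000972, running G = 0.138234
t=7: π = [0.3388, 0.3884, 0.2727], E[r] = -0.0083, γ^t·E[r] = -0.000681, running G = 0.137553
t=8: π = [0.3388, 0.3884, 0.2727], E[r] = -0.0083, γ^t·E[r] = -0.000476, running G = 0.137077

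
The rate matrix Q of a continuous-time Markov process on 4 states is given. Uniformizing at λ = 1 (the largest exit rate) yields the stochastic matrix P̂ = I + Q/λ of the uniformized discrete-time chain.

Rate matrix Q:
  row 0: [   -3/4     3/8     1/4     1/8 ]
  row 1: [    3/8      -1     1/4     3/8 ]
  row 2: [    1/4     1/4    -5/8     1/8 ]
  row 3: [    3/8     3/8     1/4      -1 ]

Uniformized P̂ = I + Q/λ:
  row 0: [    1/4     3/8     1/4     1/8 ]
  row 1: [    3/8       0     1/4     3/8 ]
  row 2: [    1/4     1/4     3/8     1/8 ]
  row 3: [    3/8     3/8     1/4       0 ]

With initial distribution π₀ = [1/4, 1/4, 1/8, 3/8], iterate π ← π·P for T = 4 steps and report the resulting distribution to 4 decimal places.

π = [0.3016, 0.2460, 0.2857, 0.1667]

t=0: π = [0.2500, 0.2500, 0.1250, 0.3750]
t=1: π = [0.3281, 0.2656, 0.2656, 0.1406]
t=2: π = [0.3008, 0.2422, 0.2832, 0.1738]
t=3: π = [0.3020, 0.2488, 0.2854, 0.1638]
t=4: π = [0.3016, 0.2460, 0.2857, 0.1667]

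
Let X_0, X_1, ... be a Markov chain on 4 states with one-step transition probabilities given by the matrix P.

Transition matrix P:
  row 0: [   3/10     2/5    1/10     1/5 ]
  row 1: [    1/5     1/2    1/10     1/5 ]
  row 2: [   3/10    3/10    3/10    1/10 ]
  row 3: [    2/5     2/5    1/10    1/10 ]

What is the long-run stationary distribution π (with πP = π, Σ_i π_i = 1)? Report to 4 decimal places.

Balance equations π_j = Σ_i π_i·P[i][j]:
  π_0 = 3/10·π_0 + 1/5·π_1 + 3/10·π_2 + 2/5·π_3
  π_1 = 2/5·π_0 + 1/2·π_1 + 3/10·π_2 + 2/5·π_3
  π_2 = 1/10·π_0 + 1/10·π_1 + 3/10·π_2 + 1/10·π_3
  normalize: π_0 + π_1 + π_2 + π_3 = 1
Solving the linear system gives exactly π = [217/792, 31/72, 1/8, 15/88].

π = [0.2740, 0.4306, 0.1250, 0.1705]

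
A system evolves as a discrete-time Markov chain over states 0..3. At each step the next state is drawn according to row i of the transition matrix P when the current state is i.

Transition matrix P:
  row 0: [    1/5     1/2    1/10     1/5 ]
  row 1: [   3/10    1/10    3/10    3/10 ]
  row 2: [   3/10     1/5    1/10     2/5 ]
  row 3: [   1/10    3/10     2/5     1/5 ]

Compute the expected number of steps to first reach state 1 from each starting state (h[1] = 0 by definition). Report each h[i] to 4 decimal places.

First-step conditioning: h[1] = 0; for i ≠ 1, h[i] = 1 + Σ_k P[i][k]·h[k].
  h[0] = 1 + 1/5·h[0] + 1/10·h[2] + 1/5·h[3]
  h[2] = 1 + 3/10·h[0] + 1/10·h[2] + 2/5·h[3]
  h[3] = 1 + 1/10·h[0] + 2/5·h[2] + 1/5·h[3]
Solving the 3×3 linear system over states ≠ 1 gives exactly h = [470/189, 0, 640/189, 205/63] (h[1] = 0 is the target).

h = [2.4868, 0.0000, 3.3862, 3.2540]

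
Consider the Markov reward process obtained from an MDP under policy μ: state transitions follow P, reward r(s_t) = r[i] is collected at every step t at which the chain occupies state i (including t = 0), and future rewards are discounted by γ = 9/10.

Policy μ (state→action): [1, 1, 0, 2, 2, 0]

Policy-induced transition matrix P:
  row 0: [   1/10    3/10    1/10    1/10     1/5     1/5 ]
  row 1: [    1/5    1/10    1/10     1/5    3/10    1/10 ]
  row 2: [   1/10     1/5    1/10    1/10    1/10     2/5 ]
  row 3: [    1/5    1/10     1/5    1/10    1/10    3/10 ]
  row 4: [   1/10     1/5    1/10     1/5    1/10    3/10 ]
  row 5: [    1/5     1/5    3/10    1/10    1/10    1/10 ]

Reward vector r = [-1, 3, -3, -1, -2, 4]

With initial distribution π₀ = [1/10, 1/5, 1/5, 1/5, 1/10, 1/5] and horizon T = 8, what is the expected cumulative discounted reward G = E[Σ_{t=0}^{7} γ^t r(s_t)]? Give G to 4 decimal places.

t=0: π = [0.1000, 0.2000, 0.2000, 0.2000, 0.1000, 0.2000], E[r] = 0.3000, γ^t·E[r] = 0.300000, running G = 0.300000
t=1: π = [0.1600, 0.1700, 0.1600, 0.1300, 0.1500, 0.2300], E[r] = 0.3600, γ^t·E[r] = 0.324000, running G = 0.624000
t=2: π = [0.1530, 0.1860, 0.1590, 0.1320, 0.1500, 0.2200], E[r] = 0.3760, γ^t·E[r] = 0.304560, running G = 0.928560
t=3: π = [0.1538, 0.1835, 0.1572, 0.1336, 0.1525, 0.2194], E[r] = 0.3641, γ^t·E[r] = 0.265429, running G = 1.193989
t=4: π = [0.1537, 0.1837, 0.1572, 0.1336, 0.1521, 0.2198], E[r] = 0.3669, γ^t·E[r] = 0.240736, running G = 1.434725
t=5: π = [0.1537, 0.1836, 0.1573, 0.1336, 0.1521, 0.2197], E[r] = 0.3662, γ^t·E[r] = 0.216234, running G = 1.650959
t=6: π = [0.1537, 0.1836, 0.1573, 0.1336, 0.1521, 0.2197], E[r] = 0.3664, γ^t·E[r] = 0.194724, running G = 1.845683
t=7: π = [0.1537, 0.1836, 0.1573, 0.1336, 0.1521, 0.2197], E[r] = 0.3663, γ^t·E[r] = 0.175223, running G = 2.020906

G = 2.0209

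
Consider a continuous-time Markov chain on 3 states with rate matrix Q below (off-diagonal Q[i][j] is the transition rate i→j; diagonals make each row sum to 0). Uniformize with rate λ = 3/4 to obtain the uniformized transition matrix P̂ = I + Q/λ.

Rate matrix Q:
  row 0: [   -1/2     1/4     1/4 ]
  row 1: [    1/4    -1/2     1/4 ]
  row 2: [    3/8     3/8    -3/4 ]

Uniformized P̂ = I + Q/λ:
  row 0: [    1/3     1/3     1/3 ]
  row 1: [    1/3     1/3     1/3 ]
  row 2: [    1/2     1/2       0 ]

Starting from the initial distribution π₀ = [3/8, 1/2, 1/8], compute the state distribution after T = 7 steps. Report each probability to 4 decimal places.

π = [0.3750, 0.3750, 0.2501]

t=0: π = [0.3750, 0.5000, 0.1250]
t=1: π = [0.3542, 0.3542, 0.2917]
t=2: π = [0.3819, 0.3819, 0.2361]
t=3: π = [0.3727, 0.3727, 0.2546]
t=4: π = [0.3758, 0.3758, 0.2485]
t=5: π = [0.3747, 0.3747, 0.2505]
t=6: π = [0.3751, 0.3751, 0.2498]
t=7: π = [0.3750, 0.3750, 0.2501]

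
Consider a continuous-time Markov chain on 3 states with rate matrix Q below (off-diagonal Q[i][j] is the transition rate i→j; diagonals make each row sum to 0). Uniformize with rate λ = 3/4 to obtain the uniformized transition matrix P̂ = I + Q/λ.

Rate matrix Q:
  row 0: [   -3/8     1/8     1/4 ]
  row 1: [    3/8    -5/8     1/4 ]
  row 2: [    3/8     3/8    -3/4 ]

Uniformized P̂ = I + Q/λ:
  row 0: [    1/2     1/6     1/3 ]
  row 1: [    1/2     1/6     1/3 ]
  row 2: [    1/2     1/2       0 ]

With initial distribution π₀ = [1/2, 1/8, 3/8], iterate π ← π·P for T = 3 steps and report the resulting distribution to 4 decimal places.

t=0: π = [0.5000, 0.1250, 0.3750]
t=1: π = [0.5000, 0.2917, 0.2083]
t=2: π = [0.5000, 0.2361, 0.2639]
t=3: π = [0.5000, 0.2546, 0.2454]

π = [0.5000, 0.2546, 0.2454]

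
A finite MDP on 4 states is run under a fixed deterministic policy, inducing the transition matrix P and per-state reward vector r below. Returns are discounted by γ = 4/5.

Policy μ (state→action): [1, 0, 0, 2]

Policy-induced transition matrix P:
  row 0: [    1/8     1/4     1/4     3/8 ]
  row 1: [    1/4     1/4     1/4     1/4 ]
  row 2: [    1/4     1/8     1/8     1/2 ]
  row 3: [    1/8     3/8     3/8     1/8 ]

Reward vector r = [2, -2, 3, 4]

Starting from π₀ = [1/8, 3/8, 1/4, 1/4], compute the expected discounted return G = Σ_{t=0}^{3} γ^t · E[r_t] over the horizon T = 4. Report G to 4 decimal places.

t=0: π = [0.1250, 0.3750, 0.2500, 0.2500], E[r] = 1.2500, γ^t·E[r] = 1.250000, running G = 1.250000
t=1: π = [0.2031, 0.2500, 0.2500, 0.2969], E[r] = 1.8438, γ^t·E[r] = 1.475000, running G = 2.725000
t=2: π = [0.1875, 0.2559, 0.2559, 0.3008], E[r] = 1.8340, γ^t·E[r] = 1.173750, running G = 3.898750
t=3: π = [0.1890, 0.2556, 0.2556, 0.2998], E[r] = 1.8328, γ^t·E[r] = 0.938375, running G = 4.837125

G = 4.8371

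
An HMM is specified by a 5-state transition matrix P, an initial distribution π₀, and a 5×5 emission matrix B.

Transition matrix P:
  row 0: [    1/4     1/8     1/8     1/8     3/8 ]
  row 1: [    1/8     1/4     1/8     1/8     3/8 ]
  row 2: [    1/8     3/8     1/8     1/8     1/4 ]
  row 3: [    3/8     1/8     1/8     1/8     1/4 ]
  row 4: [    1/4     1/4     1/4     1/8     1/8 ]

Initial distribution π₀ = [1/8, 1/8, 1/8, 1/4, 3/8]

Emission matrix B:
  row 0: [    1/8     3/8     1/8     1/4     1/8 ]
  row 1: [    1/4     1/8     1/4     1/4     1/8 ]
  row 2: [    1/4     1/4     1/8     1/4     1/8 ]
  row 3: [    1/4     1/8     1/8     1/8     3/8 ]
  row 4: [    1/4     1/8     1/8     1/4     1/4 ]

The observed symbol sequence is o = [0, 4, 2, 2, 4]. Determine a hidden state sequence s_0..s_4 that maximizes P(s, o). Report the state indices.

path = [4, 2, 1, 1, 4]

t=0: δ = [1.562e-02, 3.125e-02, 3.125e-02, 6.250e-02, 9.375e-02]  (obs o_0=0)
t=1: δ = [2.930e-03, 2.930e-03, 2.930e-03, 4.395e-03, 3.906e-03]  ψ = [3, 4, 4, 4, 3]  (obs o_1=4)
t=2: δ = [2.060e-04, 2.747e-04, 1.221e-04, 6.866e-05, 1.373e-04]  ψ = [3, 2, 4, 3, 0]  (obs o_2=2)
t=3: δ = [6.437e-06, 1.717e-05, 4.292e-06, 4.292e-06, 1.287e-05]  ψ = [0, 1, 1, 1, 1]  (obs o_3=2)
t=4: δ = [4.023e-07, 5.364e-07, 4.023e-07, 8.047e-07, 1.609e-06]  ψ = [4, 1, 4, 1, 1]  (obs o_4=4)
backtrack: best end state = 4; path = [4, 2, 1, 1, 4]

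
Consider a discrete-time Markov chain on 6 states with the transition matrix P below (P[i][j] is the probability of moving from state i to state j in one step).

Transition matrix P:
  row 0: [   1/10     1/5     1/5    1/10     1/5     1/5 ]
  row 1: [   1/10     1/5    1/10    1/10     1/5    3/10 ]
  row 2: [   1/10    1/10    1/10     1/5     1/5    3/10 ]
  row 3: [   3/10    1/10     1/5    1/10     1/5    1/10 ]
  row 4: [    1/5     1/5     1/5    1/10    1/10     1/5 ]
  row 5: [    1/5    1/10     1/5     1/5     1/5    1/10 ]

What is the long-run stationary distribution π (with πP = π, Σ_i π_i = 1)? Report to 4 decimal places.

Balance equations π_j = Σ_i π_i·P[i][j]:
  π_0 = 1/10·π_0 + 1/10·π_1 + 1/10·π_2 + 3/10·π_3 + 1/5·π_4 + 1/5·π_5
  π_1 = 1/5·π_0 + 1/5·π_1 + 1/10·π_2 + 1/10·π_3 + 1/5·π_4 + 1/10·π_5
  π_2 = 1/5·π_0 + 1/10·π_1 + 1/10·π_2 + 1/5·π_3 + 1/5·π_4 + 1/5·π_5
  π_3 = 1/10·π_0 + 1/10·π_1 + 1/5·π_2 + 1/10·π_3 + 1/10·π_4 + 1/5·π_5
  π_4 = 1/5·π_0 + 1/5·π_1 + 1/5·π_2 + 1/5·π_3 + 1/10·π_4 + 1/5·π_5
  normalize: π_0 + π_1 + π_2 + π_3 + π_4 + π_5 = 1
Solving the linear system gives exactly π = [2017/12199, 166/1109, 2052/12199, 1667/12199, 2/11, 2419/12199].

π = [0.1653, 0.1497, 0.1682, 0.1367, 0.1818, 0.1983]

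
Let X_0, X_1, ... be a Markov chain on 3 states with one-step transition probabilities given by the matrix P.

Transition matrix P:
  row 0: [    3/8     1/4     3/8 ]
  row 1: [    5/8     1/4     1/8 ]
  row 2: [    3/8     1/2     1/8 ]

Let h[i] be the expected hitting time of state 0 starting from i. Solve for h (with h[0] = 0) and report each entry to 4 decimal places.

h = [0.0000, 1.6842, 2.1053]

First-step conditioning: h[0] = 0; for i ≠ 0, h[i] = 1 + Σ_k P[i][k]·h[k].
  h[1] = 1 + 1/4·h[1] + 1/8·h[2]
  h[2] = 1 + 1/2·h[1] + 1/8·h[2]
Solving the 2×2 linear system over states ≠ 0 gives exactly h = [0, 32/19, 40/19] (h[0] = 0 is the target).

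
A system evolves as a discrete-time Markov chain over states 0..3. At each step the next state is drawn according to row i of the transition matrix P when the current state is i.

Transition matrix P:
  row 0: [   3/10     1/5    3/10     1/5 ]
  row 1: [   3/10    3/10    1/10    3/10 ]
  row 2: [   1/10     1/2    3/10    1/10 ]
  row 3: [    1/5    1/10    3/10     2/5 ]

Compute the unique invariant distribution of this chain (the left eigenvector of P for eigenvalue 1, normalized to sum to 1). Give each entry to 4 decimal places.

π = [0.2256, 0.2756, 0.2449, 0.2538]

Balance equations π_j = Σ_i π_i·P[i][j]:
  π_0 = 3/10·π_0 + 3/10·π_1 + 1/10·π_2 + 1/5·π_3
  π_1 = 1/5·π_0 + 3/10·π_1 + 1/2·π_2 + 1/10·π_3
  π_2 = 3/10·π_0 + 1/10·π_1 + 3/10·π_2 + 3/10·π_3
  normalize: π_0 + π_1 + π_2 + π_3 = 1
Solving the linear system gives exactly π = [44/195, 43/156, 191/780, 33/130].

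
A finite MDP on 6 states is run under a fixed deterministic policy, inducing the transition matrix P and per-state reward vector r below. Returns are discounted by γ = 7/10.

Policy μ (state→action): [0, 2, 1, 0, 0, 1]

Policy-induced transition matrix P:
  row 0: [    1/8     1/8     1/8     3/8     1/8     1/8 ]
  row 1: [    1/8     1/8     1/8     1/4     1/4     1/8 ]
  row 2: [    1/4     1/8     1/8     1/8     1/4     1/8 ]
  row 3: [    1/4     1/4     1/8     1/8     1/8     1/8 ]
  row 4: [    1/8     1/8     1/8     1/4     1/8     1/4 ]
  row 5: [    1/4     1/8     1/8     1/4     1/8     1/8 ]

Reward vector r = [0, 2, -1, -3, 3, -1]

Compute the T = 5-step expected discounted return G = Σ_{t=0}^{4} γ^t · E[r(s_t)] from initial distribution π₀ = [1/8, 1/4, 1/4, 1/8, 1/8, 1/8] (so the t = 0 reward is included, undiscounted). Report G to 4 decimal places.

G = -0.1198

t=0: π = [0.1250, 0.2500, 0.2500, 0.1250, 0.1250, 0.1250], E[r] = 0.1250, γ^t·E[r] = 0.125000, running G = 0.125000
t=1: π = [0.1875, 0.1406, 0.1250, 0.2188, 0.1875, 0.1406], E[r] = -0.0781, γ^t·E[r] = -0.054688, running G = 0.070313
t=2: π = [0.1855, 0.1523, 0.1250, 0.2305, 0.1582, 0.1484], E[r] = -0.1855, γ^t·E[r] = -0.090918, running G = -0.020605
t=3: π = [0.1880, 0.1538, 0.1250, 0.2288, 0.1597, 0.1448], E[r] = -0.1694, γ^t·E[r] = -0.058116, running G = -0.078721
t=4: π = [0.1873, 0.1536, 0.1250, 0.2293, 0.1599, 0.1450], E[r] = -0.1711, γ^t·E[r] = -0.041069, running G = -0.119791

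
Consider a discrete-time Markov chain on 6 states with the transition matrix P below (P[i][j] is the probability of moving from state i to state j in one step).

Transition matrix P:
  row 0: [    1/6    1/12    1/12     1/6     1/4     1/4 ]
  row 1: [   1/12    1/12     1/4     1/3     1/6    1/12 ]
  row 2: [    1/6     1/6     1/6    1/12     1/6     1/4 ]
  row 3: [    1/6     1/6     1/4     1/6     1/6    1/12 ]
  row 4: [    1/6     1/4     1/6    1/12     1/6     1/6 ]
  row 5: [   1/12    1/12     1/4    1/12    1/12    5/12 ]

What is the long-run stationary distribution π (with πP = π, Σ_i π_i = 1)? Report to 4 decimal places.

π = [0.1361, 0.1380, 0.1976, 0.1409, 0.1590, 0.2283]

Balance equations π_j = Σ_i π_i·P[i][j]:
  π_0 = 1/6·π_0 + 1/12·π_1 + 1/6·π_2 + 1/6·π_3 + 1/6·π_4 + 1/12·π_5
  π_1 = 1/12·π_0 + 1/12·π_1 + 1/6·π_2 + 1/6·π_3 + 1/4·π_4 + 1/12·π_5
  π_2 = 1/12·π_0 + 1/4·π_1 + 1/6·π_2 + 1/4·π_3 + 1/6·π_4 + 1/4·π_5
  π_3 = 1/6·π_0 + 1/3·π_1 + 1/12·π_2 + 1/6·π_3 + 1/12·π_4 + 1/12·π_5
  π_4 = 1/4·π_0 + 1/6·π_1 + 1/6·π_2 + 1/6·π_3 + 1/6·π_4 + 1/12·π_5
  normalize: π_0 + π_1 + π_2 + π_3 + π_4 + π_5 = 1
Solving the linear system gives exactly π = [3861/28361, 3915/28361, 5604/28361, 3997/28361, 4509/28361, 6475/28361].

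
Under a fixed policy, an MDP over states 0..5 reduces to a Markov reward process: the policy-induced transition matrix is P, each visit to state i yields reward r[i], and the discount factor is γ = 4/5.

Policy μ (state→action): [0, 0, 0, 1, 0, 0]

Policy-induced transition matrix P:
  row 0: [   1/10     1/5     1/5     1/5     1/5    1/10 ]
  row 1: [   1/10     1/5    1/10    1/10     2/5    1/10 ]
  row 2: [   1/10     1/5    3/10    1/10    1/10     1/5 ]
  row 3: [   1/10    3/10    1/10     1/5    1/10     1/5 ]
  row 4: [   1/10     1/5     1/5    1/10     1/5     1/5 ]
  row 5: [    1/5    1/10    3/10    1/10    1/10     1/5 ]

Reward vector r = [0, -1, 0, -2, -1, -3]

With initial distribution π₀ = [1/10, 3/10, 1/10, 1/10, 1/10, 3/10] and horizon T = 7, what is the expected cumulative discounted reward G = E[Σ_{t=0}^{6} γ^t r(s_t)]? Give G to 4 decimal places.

t=0: π = [0.1000, 0.3000, 0.1000, 0.1000, 0.1000, 0.3000], E[r] = -1.5000, γ^t·E[r] = -1.500000, running G = -1.500000
t=1: π = [0.1300, 0.1800, 0.2000, 0.1200, 0.2100, 0.1600], E[r] = -1.1100, γ^t·E[r] = -0.888000, running G = -2.388000
t=2: π = [0.1160, 0.1960, 0.2060, 0.1250, 0.1880, 0.1690], E[r] = -1.1410, γ^t·E[r] = -0.730240, running G = -3.118240
t=3: π = [0.1169, 0.1956, 0.2054, 0.1241, 0.1892, 0.1688], E[r] = -1.1394, γ^t·E[r] = -0.583373, running G = -3.701613
t=4: π = [0.1169, 0.1955, 0.2055, 0.1241, 0.1893, 0.1688], E[r] = -1.1393, γ^t·E[r] = -0.466645, running G = -4.168258
t=5: π = [0.1169, 0.1955, 0.2055, 0.1241, 0.1893, 0.1688], E[r] = -1.1393, γ^t·E[r] = -0.373321, running G = -4.541578
t=6: π = [0.1169, 0.1955, 0.2055, 0.1241, 0.1893, 0.1688], E[r] = -1.1393, γ^t·E[r] = -0.298656, running G = -4.840234

G = -4.8402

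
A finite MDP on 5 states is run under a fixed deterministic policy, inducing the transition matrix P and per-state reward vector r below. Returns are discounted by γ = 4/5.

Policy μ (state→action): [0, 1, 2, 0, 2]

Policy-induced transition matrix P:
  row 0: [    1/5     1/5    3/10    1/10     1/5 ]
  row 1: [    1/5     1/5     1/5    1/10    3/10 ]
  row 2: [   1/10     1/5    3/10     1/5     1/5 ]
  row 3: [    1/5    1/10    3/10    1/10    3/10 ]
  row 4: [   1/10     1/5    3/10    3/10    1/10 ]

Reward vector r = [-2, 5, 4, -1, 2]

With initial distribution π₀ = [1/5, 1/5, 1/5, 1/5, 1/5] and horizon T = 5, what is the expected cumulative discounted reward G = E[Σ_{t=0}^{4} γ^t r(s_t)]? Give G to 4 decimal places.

G = 6.3049

t=0: π = [0.2000, 0.2000, 0.2000, 0.2000, 0.2000], E[r] = 1.6000, γ^t·E[r] = 1.600000, running G = 1.600000
t=1: π = [0.1600, 0.1800, 0.2800, 0.1600, 0.2200], E[r] = 1.9800, γ^t·E[r] = 1.584000, running G = 3.184000
t=2: π = [0.1500, 0.1840, 0.2820, 0.1720, 0.2120], E[r] = 2.0000, γ^t·E[r] = 1.280000, running G = 4.464000
t=3: π = [0.1506, 0.1828, 0.2816, 0.1706, 0.2144], E[r] = 1.9974, γ^t·E[r] = 1.022669, running G = 5.486669
t=4: π = [0.1504, 0.1829, 0.2817, 0.1710, 0.2139], E[r] = 1.9975, γ^t·E[r] = 0.818192, running G = 6.304861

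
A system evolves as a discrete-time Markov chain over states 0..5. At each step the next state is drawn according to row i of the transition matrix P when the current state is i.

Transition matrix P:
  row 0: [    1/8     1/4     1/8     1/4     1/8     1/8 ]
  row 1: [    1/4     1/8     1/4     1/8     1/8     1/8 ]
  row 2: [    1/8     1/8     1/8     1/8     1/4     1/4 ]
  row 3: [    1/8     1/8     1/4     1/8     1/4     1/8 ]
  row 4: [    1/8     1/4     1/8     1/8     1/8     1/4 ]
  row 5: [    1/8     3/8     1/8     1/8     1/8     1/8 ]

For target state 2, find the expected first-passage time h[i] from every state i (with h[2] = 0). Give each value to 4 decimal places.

First-step conditioning: h[2] = 0; for i ≠ 2, h[i] = 1 + Σ_k P[i][k]·h[k].
  h[0] = 1 + 1/8·h[0] + 1/4·h[1] + 1/4·h[3] + 1/8·h[4] + 1/8·h[5]
  h[1] = 1 + 1/4·h[0] + 1/8·h[1] + 1/8·h[3] + 1/8·h[4] + 1/8·h[5]
  h[3] = 1 + 1/8·h[0] + 1/8·h[1] + 1/8·h[3] + 1/4·h[4] + 1/8·h[5]
  h[4] = 1 + 1/8·h[0] + 1/4·h[1] + 1/8·h[3] + 1/8·h[4] + 1/4·h[5]
  h[5] = 1 + 1/8·h[0] + 3/8·h[1] + 1/8·h[3] + 1/8·h[4] + 1/8·h[5]
Solving the 5×5 linear system over states ≠ 2 gives exactly h = [41616/7207, 37448/7207, 0, 37512/7207, 42128/7207, 41608/7207] (h[2] = 0 is the target).

h = [5.7744, 5.1961, 0.0000, 5.2049, 5.8454, 5.7733]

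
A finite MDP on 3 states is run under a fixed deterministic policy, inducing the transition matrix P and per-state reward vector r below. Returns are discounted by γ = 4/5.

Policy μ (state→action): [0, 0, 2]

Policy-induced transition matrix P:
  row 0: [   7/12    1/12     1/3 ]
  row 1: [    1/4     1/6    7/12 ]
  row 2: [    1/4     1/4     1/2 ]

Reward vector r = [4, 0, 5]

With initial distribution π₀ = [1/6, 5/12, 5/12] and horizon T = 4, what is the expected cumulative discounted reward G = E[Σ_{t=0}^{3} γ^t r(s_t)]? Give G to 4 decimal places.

G = 10.0645

t=0: π = [0.1667, 0.4167, 0.4167], E[r] = 2.7500, γ^t·E[r] = 2.750000, running G = 2.750000
t=1: π = [0.3056, 0.1875, 0.5069], E[r] = 3.7569, γ^t·E[r] = 3.005556, running G = 5.755556
t=2: π = [0.3519, 0.1834, 0.4647], E[r] = 3.7309, γ^t·E[r] = 2.387778, running G = 8.143333
t=3: π = [0.3673, 0.1761, 0.4566], E[r] = 3.7524, γ^t·E[r] = 1.921210, running G = 10.064543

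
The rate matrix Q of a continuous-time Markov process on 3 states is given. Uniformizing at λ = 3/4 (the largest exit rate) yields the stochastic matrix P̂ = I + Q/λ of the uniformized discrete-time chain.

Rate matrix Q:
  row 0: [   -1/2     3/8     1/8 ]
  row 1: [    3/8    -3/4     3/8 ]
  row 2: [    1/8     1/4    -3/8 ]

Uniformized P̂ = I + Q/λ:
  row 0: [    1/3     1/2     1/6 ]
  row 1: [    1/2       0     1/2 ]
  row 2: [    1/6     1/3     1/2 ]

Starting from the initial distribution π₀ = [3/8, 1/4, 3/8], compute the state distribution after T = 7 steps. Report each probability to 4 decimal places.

π = [0.3157, 0.2896, 0.3947]

t=0: π = [0.3750, 0.2500, 0.3750]
t=1: π = [0.3125, 0.3125, 0.3750]
t=2: π = [0.3229, 0.2813, 0.3958]
t=3: π = [0.3142, 0.2934, 0.3924]
t=4: π = [0.3168, 0.2879, 0.3953]
t=5: π = [0.3154, 0.2902, 0.3944]
t=6: π = [0.3160, 0.2892, 0.3949]
t=7: π = [0.3157, 0.2896, 0.3947]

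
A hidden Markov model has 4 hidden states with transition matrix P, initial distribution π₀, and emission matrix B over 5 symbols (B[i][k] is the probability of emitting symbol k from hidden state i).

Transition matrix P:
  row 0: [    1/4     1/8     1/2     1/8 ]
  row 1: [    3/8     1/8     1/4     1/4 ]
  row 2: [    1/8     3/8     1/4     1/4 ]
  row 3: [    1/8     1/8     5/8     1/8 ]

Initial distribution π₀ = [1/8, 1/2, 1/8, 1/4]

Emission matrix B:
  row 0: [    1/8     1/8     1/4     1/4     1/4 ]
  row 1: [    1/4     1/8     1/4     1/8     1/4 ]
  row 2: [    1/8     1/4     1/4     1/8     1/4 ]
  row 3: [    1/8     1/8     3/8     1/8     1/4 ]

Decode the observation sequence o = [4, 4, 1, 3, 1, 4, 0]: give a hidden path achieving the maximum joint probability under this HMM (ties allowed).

t=0: δ = [3.125e-02, 1.250e-01, 3.125e-02, 6.250e-02]  (obs o_0=4)
t=1: δ = [1.172e-02, 3.906e-03, 9.766e-03, 7.812e-03]  ψ = [1, 1, 3, 1]  (obs o_1=4)
t=2: δ = [3.662e-04, 4.578e-04, 1.465e-03, 3.052e-04]  ψ = [0, 2, 0, 2]  (obs o_2=1)
t=3: δ = [4.578e-05, 6.866e-05, 4.578e-05, 4.578e-05]  ψ = [2, 2, 2, 2]  (obs o_3=3)
t=4: δ = [3.219e-06, 2.146e-06, 7.153e-06, 2.146e-06]  ψ = [1, 2, 3, 1]  (obs o_4=1)
t=5: δ = [2.235e-07, 6.706e-07, 4.470e-07, 4.470e-07]  ψ = [2, 2, 2, 2]  (obs o_5=4)
t=6: δ = [3.143e-08, 4.191e-08, 3.492e-08, 2.095e-08]  ψ = [1, 2, 3, 1]  (obs o_6=0)
backtrack: best end state = 1; path = [1, 0, 2, 3, 2, 2, 1]

path = [1, 0, 2, 3, 2, 2, 1]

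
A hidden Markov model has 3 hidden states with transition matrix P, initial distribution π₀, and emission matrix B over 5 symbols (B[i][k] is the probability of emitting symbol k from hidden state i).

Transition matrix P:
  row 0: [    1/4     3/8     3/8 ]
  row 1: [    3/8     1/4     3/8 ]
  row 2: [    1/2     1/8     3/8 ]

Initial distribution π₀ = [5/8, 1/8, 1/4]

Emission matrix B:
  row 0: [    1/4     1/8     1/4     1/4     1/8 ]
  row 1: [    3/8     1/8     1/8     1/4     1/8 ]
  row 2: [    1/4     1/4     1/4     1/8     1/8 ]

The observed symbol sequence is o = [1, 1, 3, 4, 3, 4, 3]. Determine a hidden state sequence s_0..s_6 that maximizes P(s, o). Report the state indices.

path = [0, 2, 0, 2, 0, 2, 0]

t=0: δ = [7.812e-02, 1.562e-02, 6.250e-02]  (obs o_0=1)
t=1: δ = [3.906e-03, 3.662e-03, 7.324e-03]  ψ = [2, 0, 0]  (obs o_1=1)
t=2: δ = [9.155e-04, 3.662e-04, 3.433e-04]  ψ = [2, 0, 2]  (obs o_2=3)
t=3: δ = [2.861e-05, 4.292e-05, 4.292e-05]  ψ = [0, 0, 0]  (obs o_3=4)
t=4: δ = [5.364e-06, 2.682e-06, 2.012e-06]  ψ = [2, 0, 1]  (obs o_4=3)
t=5: δ = [1.676e-07, 2.515e-07, 2.515e-07]  ψ = [0, 0, 0]  (obs o_5=4)
t=6: δ = [3.143e-08, 1.572e-08, 1.179e-08]  ψ = [2, 0, 1]  (obs o_6=3)
backtrack: best end state = 0; path = [0, 2, 0, 2, 0, 2, 0]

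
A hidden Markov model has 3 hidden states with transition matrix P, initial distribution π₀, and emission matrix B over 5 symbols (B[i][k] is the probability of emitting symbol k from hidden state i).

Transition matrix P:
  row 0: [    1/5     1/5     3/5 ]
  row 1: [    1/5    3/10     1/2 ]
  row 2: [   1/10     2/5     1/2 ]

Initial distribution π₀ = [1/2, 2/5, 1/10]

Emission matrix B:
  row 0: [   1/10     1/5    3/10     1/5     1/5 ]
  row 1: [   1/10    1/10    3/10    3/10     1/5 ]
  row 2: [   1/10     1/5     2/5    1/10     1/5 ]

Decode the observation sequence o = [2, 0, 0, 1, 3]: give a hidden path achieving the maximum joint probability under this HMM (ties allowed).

t=0: δ = [1.500e-01, 1.200e-01, 4.000e-02]  (obs o_0=2)
t=1: δ = [3.000e-03, 3.600e-03, 9.000e-03]  ψ = [0, 1, 0]  (obs o_1=0)
t=2: δ = [9.000e-05, 3.600e-04, 4.500e-04]  ψ = [2, 2, 2]  (obs o_2=0)
t=3: δ = [1.440e-05, 1.800e-05, 4.500e-05]  ψ = [1, 2, 2]  (obs o_3=1)
t=4: δ = [9.000e-07, 5.400e-06, 2.250e-06]  ψ = [2, 2, 2]  (obs o_4=3)
backtrack: best end state = 1; path = [0, 2, 2, 2, 1]

path = [0, 2, 2, 2, 1]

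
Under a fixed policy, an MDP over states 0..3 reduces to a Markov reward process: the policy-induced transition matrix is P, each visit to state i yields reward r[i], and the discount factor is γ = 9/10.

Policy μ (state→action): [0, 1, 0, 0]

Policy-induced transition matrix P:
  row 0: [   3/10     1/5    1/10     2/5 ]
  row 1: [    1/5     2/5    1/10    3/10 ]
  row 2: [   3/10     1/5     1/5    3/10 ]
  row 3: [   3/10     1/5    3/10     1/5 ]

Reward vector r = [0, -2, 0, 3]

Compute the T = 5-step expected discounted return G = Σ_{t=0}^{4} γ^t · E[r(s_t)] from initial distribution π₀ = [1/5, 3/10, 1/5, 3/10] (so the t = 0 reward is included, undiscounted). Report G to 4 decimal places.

t=0: π = [0.2000, 0.3000, 0.2000, 0.3000], E[r] = 0.3000, γ^t·E[r] = 0.300000, running G = 0.300000
t=1: π = [0.2700, 0.2600, 0.1800, 0.2900], E[r] = 0.3500, γ^t·E[r] = 0.315000, running G = 0.615000
t=2: π = [0.2740, 0.2520, 0.1760, 0.2980], E[r] = 0.3900, γ^t·E[r] = 0.315900, running G = 0.930900
t=3: π = [0.2748, 0.2504, 0.1772, 0.2976], E[r] = 0.3920, γ^t·E[r] = 0.285768, running G = 1.216668
t=4: π = [0.2750, 0.2501, 0.1772, 0.2977], E[r] = 0.3930, γ^t·E[r] = 0.257847, running G = 1.474515

G = 1.4745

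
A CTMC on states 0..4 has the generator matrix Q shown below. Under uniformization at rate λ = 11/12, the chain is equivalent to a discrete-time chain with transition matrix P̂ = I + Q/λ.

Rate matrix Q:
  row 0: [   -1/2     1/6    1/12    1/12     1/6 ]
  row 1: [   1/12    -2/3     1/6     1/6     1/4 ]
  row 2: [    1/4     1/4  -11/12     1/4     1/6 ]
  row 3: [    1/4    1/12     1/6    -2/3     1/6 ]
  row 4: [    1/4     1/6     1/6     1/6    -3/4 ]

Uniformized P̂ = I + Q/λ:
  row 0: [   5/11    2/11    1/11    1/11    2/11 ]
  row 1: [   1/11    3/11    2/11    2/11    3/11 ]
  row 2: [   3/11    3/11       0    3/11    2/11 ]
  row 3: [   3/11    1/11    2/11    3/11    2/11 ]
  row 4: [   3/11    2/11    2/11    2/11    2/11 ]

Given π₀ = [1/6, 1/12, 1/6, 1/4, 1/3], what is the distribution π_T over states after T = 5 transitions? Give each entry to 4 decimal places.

π = [0.2901, 0.1947, 0.1315, 0.1841, 0.1995]

t=0: π = [0.1667, 0.0833, 0.1667, 0.2500, 0.3333]
t=1: π = [0.2879, 0.1818, 0.1364, 0.2045, 0.1894]
t=2: π = [0.2920, 0.1921, 0.1309, 0.1866, 0.1983]
t=3: π = [0.2909, 0.1942, 0.1315, 0.1841, 0.1993]
t=4: π = [0.2903, 0.1947, 0.1315, 0.1841, 0.1995]
t=5: π = [0.2901, 0.1947, 0.1315, 0.1841, 0.1995]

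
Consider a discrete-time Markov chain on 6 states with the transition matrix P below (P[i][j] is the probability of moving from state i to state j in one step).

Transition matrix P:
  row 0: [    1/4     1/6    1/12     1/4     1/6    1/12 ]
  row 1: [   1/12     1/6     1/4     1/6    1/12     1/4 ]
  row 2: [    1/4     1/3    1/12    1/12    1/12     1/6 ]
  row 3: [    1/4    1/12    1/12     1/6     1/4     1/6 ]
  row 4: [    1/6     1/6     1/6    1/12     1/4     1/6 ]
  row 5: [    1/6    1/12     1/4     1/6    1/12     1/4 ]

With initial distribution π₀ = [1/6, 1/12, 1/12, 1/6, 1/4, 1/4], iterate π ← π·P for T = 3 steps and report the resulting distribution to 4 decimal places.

π = [0.1949, 0.1642, 0.1533, 0.1577, 0.1511, 0.1789]

t=0: π = [0.1667, 0.0833, 0.0833, 0.1667, 0.2500, 0.2500]
t=1: π = [0.1944, 0.1458, 0.1597, 0.1528, 0.1667, 0.1806]
t=2: π = [0.1968, 0.1655, 0.1516, 0.1557, 0.1528, 0.1777]
t=3: π = [0.1949, 0.1642, 0.1533, 0.1577, 0.1511, 0.1789]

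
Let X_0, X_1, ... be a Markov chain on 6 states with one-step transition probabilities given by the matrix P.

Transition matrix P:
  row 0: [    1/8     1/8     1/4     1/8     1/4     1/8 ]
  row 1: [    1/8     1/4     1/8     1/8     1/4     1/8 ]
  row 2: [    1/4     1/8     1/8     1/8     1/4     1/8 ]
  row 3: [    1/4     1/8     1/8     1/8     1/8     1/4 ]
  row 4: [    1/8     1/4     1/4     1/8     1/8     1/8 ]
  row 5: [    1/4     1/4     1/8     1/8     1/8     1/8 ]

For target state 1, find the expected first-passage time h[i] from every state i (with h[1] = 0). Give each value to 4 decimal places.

First-step conditioning: h[1] = 0; for i ≠ 1, h[i] = 1 + Σ_k P[i][k]·h[k].
  h[0] = 1 + 1/8·h[0] + 1/4·h[2] + 1/8·h[3] + 1/4·h[4] + 1/8·h[5]
  h[2] = 1 + 1/4·h[0] + 1/8·h[2] + 1/8·h[3] + 1/4·h[4] + 1/8·h[5]
  h[3] = 1 + 1/4·h[0] + 1/8·h[2] + 1/8·h[3] + 1/8·h[4] + 1/4·h[5]
  h[4] = 1 + 1/8·h[0] + 1/4·h[2] + 1/8·h[3] + 1/8·h[4] + 1/8·h[5]
  h[5] = 1 + 1/4·h[0] + 1/8·h[2] + 1/8·h[3] + 1/8·h[4] + 1/8·h[5]
Solving the 5×5 linear system over states ≠ 1 gives exactly h = [6, 0, 6, 6, 16/3, 16/3] (h[1] = 0 is the target).

h = [6.0000, 0.0000, 6.0000, 6.0000, 5.3333, 5.3333]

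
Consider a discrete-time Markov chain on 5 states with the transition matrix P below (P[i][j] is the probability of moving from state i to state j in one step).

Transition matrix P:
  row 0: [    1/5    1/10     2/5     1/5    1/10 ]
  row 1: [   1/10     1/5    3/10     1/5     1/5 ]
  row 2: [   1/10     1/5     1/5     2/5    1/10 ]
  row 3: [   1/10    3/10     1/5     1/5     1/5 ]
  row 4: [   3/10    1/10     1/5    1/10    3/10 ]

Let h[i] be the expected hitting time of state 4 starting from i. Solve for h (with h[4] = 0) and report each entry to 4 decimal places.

First-step conditioning: h[4] = 0; for i ≠ 4, h[i] = 1 + Σ_k P[i][k]·h[k].
  h[0] = 1 + 1/5·h[0] + 1/10·h[1] + 2/5·h[2] + 1/5·h[3]
  h[1] = 1 + 1/10·h[0] + 1/5·h[1] + 3/10·h[2] + 1/5·h[3]
  h[2] = 1 + 1/10·h[0] + 1/5·h[1] + 1/5·h[2] + 2/5·h[3]
  h[3] = 1 + 1/10·h[0] + 3/10·h[1] + 1/5·h[2] + 1/5·h[3]
Solving the 4×4 linear system over states ≠ 4 gives exactly h = [5650/821, 5040/821, 5490/821, 4995/821, 0] (h[4] = 0 is the target).

h = [6.8819, 6.1389, 6.6870, 6.0840, 0.0000]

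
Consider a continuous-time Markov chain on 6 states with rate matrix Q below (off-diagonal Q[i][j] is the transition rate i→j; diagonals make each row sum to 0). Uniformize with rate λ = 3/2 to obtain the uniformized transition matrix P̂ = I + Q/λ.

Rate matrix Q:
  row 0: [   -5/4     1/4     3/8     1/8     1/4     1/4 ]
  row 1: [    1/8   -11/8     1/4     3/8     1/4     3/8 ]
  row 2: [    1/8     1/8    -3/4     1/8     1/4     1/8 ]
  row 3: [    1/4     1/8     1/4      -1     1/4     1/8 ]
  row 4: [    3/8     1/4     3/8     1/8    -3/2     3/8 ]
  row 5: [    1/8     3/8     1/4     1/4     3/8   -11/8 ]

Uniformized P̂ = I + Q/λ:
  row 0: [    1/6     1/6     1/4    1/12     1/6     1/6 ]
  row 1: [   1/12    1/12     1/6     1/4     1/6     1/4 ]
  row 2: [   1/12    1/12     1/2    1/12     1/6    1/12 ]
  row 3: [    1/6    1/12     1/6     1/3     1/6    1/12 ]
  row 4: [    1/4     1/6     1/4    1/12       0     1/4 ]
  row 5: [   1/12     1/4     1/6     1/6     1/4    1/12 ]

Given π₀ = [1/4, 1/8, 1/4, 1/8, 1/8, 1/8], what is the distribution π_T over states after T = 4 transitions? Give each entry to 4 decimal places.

π = [0.1329, 0.1308, 0.2856, 0.1560, 0.1530, 0.1418]

t=0: π = [0.2500, 0.1250, 0.2500, 0.1250, 0.1250, 0.1250]
t=1: π = [0.1354, 0.1354, 0.2813, 0.1458, 0.1563, 0.1458]
t=2: π = [0.1328, 0.1319, 0.2847, 0.1545, 0.1528, 0.1432]
t=3: π = [0.1327, 0.1310, 0.2854, 0.1559, 0.1531, 0.1419]
t=4: π = [0.1329, 0.1308, 0.2856, 0.1560, 0.1530, 0.1418]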